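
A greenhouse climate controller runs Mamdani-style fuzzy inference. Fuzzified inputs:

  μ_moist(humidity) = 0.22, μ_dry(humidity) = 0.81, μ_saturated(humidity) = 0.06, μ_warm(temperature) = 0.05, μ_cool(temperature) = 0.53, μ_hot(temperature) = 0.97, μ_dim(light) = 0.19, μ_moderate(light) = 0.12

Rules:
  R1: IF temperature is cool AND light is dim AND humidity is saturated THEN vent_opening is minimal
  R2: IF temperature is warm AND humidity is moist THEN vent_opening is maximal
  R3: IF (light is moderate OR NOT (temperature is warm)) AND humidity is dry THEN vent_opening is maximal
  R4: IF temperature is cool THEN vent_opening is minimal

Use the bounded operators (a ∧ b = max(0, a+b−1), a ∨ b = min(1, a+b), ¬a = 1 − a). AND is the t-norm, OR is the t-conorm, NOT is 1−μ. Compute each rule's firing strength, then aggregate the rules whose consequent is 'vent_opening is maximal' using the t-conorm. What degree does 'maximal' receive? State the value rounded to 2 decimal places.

R1: cool=0.53, dim=0.19, saturated=0.06; AND[max(0, a+b−1)] → w = 0.00
R2: warm=0.05, moist=0.22; AND[max(0, a+b−1)] → w = 0.00
R3: (moderate=0.12 OR ¬warm=1−0.05=0.95) = 1.00; AND[max(0, a+b−1)] with dry=0.81 → w = 0.81
R4: cool=0.53 → w = 0.53
Rules with consequent 'maximal': {R2, R3} → strengths 0.00, 0.81
Aggregate via t-conorm [min(1, a+b)]: 0.81

0.81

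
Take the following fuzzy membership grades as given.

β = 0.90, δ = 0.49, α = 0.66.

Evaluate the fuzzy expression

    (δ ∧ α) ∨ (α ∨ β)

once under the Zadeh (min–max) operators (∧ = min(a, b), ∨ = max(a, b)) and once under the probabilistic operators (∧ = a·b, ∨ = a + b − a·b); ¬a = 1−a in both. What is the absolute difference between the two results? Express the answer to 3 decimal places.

0.077

Under Zadeh (min–max):
  δ ∧ α = min(a, b) on (0.49, 0.66) = 0.49
  α ∨ β = max(a, b) on (0.66, 0.90) = 0.90
  (δ ∧ α) ∨ (α ∨ β) = max(a, b) on (0.49, 0.90) = 0.90
  → value = 0.9000
Under probabilistic:
  δ ∧ α = a·b on (0.4900, 0.6600) = 0.3234
  α ∨ β = a + b − a·b on (0.6600, 0.9000) = 0.9660
  (δ ∧ α) ∨ (α ∨ β) = a + b − a·b on (0.3234, 0.9660) = 0.9770
  → value = 0.9770
|0.9000 − 0.9770| = 0.077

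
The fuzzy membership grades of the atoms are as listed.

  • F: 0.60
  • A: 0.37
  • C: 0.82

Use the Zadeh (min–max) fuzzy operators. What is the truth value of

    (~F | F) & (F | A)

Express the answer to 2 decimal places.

0.60

~F = 1 − 0.60 = 0.40
~F | F = max(a, b) on (0.40, 0.60) = 0.60
F | A = max(a, b) on (0.60, 0.37) = 0.60
(~F | F) & (F | A) = min(a, b) on (0.60, 0.60) = 0.60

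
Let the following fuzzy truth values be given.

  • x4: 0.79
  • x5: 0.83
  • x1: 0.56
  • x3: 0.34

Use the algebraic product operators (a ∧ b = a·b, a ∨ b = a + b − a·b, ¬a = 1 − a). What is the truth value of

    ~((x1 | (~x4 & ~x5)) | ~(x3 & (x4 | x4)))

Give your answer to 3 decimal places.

0.138

~x4 = 1 − 0.7900 = 0.2100
~x5 = 1 − 0.8300 = 0.1700
~x4 & ~x5 = a·b on (0.2100, 0.1700) = 0.0357
x1 | (~x4 & ~x5) = a + b − a·b on (0.5600, 0.0357) = 0.5757
x4 | x4 = a + b − a·b on (0.7900, 0.7900) = 0.9559
x3 & (x4 | x4) = a·b on (0.3400, 0.9559) = 0.3250
~(x3 & (x4 | x4)) = 1 − 0.3250 = 0.6750
(x1 | (~x4 & ~x5)) | ~(x3 & (x4 | x4)) = a + b − a·b on (0.5757, 0.6750) = 0.8621
~((x1 | (~x4 & ~x5)) | ~(x3 & (x4 | x4))) = 1 − 0.8621 = 0.1379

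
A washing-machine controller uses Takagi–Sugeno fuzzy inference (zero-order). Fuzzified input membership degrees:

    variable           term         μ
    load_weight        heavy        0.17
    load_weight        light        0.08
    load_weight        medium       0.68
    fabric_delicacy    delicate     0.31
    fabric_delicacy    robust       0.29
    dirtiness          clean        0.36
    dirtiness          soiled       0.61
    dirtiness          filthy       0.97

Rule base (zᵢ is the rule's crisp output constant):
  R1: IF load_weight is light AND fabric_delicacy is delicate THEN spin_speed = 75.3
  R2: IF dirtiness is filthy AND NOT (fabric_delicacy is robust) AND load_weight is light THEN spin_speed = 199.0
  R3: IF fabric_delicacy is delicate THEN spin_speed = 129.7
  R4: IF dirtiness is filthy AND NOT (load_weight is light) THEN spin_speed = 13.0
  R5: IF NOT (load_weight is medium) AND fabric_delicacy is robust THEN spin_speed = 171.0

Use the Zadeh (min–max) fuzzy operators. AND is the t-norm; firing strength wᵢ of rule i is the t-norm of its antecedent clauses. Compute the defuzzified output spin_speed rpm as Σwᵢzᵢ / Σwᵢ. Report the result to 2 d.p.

73.63

R1 (z=75.3): light=0.08, delicate=0.31; AND[min(a, b)] → w = 0.08
R2 (z=199.0): filthy=0.97, ¬robust=1−0.29=0.71, light=0.08; AND[min(a, b)] → w = 0.08
R3 (z=129.7): delicate=0.31 → w = 0.31
R4 (z=13.0): filthy=0.97, ¬light=1−0.08=0.92; AND[min(a, b)] → w = 0.92
R5 (z=171.0): ¬medium=1−0.68=0.32, robust=0.29; AND[min(a, b)] → w = 0.29
Weighted average = (0.08·75.3 + 0.08·199.0 + 0.31·129.7 + 0.92·13.0 + 0.29·171.0) / (0.08 + 0.08 + 0.31 + 0.92 + 0.29)
  = 123.7010 / 1.6800 = 73.63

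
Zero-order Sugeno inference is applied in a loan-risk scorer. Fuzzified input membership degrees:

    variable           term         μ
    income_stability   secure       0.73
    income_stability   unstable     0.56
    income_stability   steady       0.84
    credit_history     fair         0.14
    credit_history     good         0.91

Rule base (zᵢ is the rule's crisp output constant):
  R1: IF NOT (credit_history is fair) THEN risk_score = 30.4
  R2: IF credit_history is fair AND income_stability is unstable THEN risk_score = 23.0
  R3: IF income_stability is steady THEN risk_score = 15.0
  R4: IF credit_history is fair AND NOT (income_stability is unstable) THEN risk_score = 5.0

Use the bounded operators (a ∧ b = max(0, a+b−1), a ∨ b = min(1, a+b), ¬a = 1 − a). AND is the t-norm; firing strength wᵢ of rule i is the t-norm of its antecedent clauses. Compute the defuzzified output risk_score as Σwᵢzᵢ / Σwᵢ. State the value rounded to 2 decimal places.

22.79

R1 (z=30.4): ¬fair=1−0.14=0.86 → w = 0.86
R2 (z=23.0): fair=0.14, unstable=0.56; AND[max(0, a+b−1)] → w = 0.00
R3 (z=15.0): steady=0.84 → w = 0.84
R4 (z=5.0): fair=0.14, ¬unstable=1−0.56=0.44; AND[max(0, a+b−1)] → w = 0.00
Weighted average = (0.86·30.4 + 0.00·23.0 + 0.84·15.0 + 0.00·5.0) / (0.86 + 0.00 + 0.84 + 0.00)
  = 38.7440 / 1.7000 = 22.79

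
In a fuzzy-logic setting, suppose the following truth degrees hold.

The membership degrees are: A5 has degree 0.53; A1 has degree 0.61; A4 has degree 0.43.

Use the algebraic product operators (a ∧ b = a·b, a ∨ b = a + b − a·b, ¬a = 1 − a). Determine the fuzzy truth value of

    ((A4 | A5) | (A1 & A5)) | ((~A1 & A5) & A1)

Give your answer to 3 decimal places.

A4 | A5 = a + b − a·b on (0.4300, 0.5300) = 0.7321
A1 & A5 = a·b on (0.6100, 0.5300) = 0.3233
(A4 | A5) | (A1 & A5) = a + b − a·b on (0.7321, 0.3233) = 0.8187
~A1 = 1 − 0.6100 = 0.3900
~A1 & A5 = a·b on (0.3900, 0.5300) = 0.2067
(~A1 & A5) & A1 = a·b on (0.2067, 0.6100) = 0.1261
((A4 | A5) | (A1 & A5)) | ((~A1 & A5) & A1) = a + b − a·b on (0.8187, 0.1261) = 0.8416

0.842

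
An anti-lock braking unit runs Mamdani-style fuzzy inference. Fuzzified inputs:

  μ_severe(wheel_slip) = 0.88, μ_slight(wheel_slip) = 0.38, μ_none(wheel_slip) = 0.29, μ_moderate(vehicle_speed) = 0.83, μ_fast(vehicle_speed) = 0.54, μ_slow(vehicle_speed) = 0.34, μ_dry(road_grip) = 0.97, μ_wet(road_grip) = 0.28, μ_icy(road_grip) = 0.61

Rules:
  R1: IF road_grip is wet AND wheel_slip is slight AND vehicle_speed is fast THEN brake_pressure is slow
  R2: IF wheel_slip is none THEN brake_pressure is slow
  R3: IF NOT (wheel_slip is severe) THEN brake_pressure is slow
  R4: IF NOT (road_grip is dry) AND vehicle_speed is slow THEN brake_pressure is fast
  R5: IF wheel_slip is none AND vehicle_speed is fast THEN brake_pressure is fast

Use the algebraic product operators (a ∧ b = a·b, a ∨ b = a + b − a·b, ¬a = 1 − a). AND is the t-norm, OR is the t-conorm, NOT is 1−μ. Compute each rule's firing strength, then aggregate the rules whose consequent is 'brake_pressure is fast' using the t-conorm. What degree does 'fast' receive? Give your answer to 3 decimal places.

0.165

R1: wet=0.28, slight=0.38, fast=0.54; AND[a·b] → w = 0.0575
R2: none=0.29 → w = 0.2900
R3: ¬severe=1−0.88=0.12 → w = 0.1200
R4: ¬dry=1−0.97=0.03, slow=0.34; AND[a·b] → w = 0.0102
R5: none=0.29, fast=0.54; AND[a·b] → w = 0.1566
Rules with consequent 'fast': {R4, R5} → strengths 0.0102, 0.1566
Aggregate via t-conorm [a + b − a·b]: 0.1652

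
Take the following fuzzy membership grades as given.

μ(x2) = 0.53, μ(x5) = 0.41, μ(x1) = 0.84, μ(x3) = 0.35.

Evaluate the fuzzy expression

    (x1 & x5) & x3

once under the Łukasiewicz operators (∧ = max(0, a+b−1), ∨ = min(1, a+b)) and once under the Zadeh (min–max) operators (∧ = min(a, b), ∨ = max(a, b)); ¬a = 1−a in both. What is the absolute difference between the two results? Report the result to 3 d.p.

0.350

Under Łukasiewicz:
  x1 & x5 = max(0, a+b−1) on (0.84, 0.41) = 0.25
  (x1 & x5) & x3 = max(0, a+b−1) on (0.25, 0.35) = 0.00
  → value = 0.0000
Under Zadeh (min–max):
  x1 & x5 = min(a, b) on (0.84, 0.41) = 0.41
  (x1 & x5) & x3 = min(a, b) on (0.41, 0.35) = 0.35
  → value = 0.3500
|0.0000 − 0.3500| = 0.350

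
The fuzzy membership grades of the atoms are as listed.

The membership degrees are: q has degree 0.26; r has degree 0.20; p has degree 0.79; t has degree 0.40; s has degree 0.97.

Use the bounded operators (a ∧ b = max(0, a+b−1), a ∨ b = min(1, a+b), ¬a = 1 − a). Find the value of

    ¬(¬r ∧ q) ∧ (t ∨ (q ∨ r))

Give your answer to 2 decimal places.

0.80

¬r = 1 − 0.20 = 0.80
¬r ∧ q = max(0, a+b−1) on (0.80, 0.26) = 0.06
¬(¬r ∧ q) = 1 − 0.06 = 0.94
q ∨ r = min(1, a+b) on (0.26, 0.20) = 0.46
t ∨ (q ∨ r) = min(1, a+b) on (0.40, 0.46) = 0.86
¬(¬r ∧ q) ∧ (t ∨ (q ∨ r)) = max(0, a+b−1) on (0.94, 0.86) = 0.80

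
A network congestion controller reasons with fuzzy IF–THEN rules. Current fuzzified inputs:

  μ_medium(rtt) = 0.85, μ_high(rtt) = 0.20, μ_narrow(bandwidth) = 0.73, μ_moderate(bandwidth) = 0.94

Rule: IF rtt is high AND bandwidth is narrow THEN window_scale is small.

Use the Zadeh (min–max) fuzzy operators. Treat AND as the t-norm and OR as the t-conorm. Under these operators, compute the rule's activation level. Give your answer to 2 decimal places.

firing strength: high=0.20, narrow=0.73; AND[min(a, b)] → w = 0.20

0.20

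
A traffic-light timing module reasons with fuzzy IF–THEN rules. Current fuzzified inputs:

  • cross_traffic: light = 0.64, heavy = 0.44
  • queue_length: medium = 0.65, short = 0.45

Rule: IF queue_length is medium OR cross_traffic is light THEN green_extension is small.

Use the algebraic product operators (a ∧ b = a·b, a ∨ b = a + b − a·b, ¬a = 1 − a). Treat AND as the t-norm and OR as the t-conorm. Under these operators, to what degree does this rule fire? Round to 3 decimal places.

0.874

firing strength: medium=0.65, light=0.64; OR[a + b − a·b] → w = 0.8740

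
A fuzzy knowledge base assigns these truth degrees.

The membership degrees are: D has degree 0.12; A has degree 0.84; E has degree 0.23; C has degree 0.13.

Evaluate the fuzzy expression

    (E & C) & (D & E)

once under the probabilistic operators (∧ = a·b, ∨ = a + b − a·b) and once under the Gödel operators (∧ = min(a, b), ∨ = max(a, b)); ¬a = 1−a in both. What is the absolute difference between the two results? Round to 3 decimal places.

0.119

Under probabilistic:
  E & C = a·b on (0.2300, 0.1300) = 0.0299
  D & E = a·b on (0.1200, 0.2300) = 0.0276
  (E & C) & (D & E) = a·b on (0.0299, 0.0276) = 0.0008
  → value = 0.0008
Under Gödel:
  E & C = min(a, b) on (0.23, 0.13) = 0.13
  D & E = min(a, b) on (0.12, 0.23) = 0.12
  (E & C) & (D & E) = min(a, b) on (0.13, 0.12) = 0.12
  → value = 0.1200
|0.0008 − 0.1200| = 0.119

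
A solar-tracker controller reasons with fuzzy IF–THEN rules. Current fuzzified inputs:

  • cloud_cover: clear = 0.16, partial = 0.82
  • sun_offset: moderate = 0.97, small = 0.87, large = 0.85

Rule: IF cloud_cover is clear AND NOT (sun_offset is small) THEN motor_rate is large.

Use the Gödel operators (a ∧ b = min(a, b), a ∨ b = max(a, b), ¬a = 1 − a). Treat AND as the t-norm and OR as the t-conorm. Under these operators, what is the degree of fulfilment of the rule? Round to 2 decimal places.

0.13

firing strength: clear=0.16, ¬small=1−0.87=0.13; AND[min(a, b)] → w = 0.13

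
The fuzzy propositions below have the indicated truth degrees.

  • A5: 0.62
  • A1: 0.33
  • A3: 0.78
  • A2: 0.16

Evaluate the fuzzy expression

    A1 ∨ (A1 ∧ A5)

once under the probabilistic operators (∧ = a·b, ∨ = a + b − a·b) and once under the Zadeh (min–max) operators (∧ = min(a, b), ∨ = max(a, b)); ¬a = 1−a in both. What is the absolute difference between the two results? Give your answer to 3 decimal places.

0.137

Under probabilistic:
  A1 ∧ A5 = a·b on (0.3300, 0.6200) = 0.2046
  A1 ∨ (A1 ∧ A5) = a + b − a·b on (0.3300, 0.2046) = 0.4671
  → value = 0.4671
Under Zadeh (min–max):
  A1 ∧ A5 = min(a, b) on (0.33, 0.62) = 0.33
  A1 ∨ (A1 ∧ A5) = max(a, b) on (0.33, 0.33) = 0.33
  → value = 0.3300
|0.4671 − 0.3300| = 0.137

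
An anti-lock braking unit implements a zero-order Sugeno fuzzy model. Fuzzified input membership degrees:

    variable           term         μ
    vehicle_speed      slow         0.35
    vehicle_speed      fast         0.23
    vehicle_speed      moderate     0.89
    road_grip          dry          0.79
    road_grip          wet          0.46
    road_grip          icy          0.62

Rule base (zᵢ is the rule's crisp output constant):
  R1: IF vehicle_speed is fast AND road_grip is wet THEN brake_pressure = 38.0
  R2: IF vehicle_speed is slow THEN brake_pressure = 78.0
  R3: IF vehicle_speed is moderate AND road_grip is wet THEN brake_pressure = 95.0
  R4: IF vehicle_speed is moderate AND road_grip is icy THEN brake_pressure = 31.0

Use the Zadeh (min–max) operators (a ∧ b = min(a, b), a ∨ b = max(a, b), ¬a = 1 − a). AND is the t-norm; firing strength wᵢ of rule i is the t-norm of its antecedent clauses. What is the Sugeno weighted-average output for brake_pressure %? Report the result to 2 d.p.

59.61

R1 (z=38.0): fast=0.23, wet=0.46; AND[min(a, b)] → w = 0.23
R2 (z=78.0): slow=0.35 → w = 0.35
R3 (z=95.0): moderate=0.89, wet=0.46; AND[min(a, b)] → w = 0.46
R4 (z=31.0): moderate=0.89, icy=0.62; AND[min(a, b)] → w = 0.62
Weighted average = (0.23·38.0 + 0.35·78.0 + 0.46·95.0 + 0.62·31.0) / (0.23 + 0.35 + 0.46 + 0.62)
  = 98.9600 / 1.6600 = 59.61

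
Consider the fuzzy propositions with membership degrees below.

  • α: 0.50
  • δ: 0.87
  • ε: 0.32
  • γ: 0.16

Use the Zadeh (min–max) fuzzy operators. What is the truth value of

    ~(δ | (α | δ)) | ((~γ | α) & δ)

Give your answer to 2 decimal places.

0.84

α | δ = max(a, b) on (0.50, 0.87) = 0.87
δ | (α | δ) = max(a, b) on (0.87, 0.87) = 0.87
~(δ | (α | δ)) = 1 − 0.87 = 0.13
~γ = 1 − 0.16 = 0.84
~γ | α = max(a, b) on (0.84, 0.50) = 0.84
(~γ | α) & δ = min(a, b) on (0.84, 0.87) = 0.84
~(δ | (α | δ)) | ((~γ | α) & δ) = max(a, b) on (0.13, 0.84) = 0.84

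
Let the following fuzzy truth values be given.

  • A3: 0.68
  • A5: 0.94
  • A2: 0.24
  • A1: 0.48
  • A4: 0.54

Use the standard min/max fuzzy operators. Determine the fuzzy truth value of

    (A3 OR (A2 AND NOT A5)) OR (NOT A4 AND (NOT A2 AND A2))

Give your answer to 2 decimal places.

0.68

NOT A5 = 1 − 0.94 = 0.06
A2 AND NOT A5 = min(a, b) on (0.24, 0.06) = 0.06
A3 OR (A2 AND NOT A5) = max(a, b) on (0.68, 0.06) = 0.68
NOT A4 = 1 − 0.54 = 0.46
NOT A2 = 1 − 0.24 = 0.76
NOT A2 AND A2 = min(a, b) on (0.76, 0.24) = 0.24
NOT A4 AND (NOT A2 AND A2) = min(a, b) on (0.46, 0.24) = 0.24
(A3 OR (A2 AND NOT A5)) OR (NOT A4 AND (NOT A2 AND A2)) = max(a, b) on (0.68, 0.24) = 0.68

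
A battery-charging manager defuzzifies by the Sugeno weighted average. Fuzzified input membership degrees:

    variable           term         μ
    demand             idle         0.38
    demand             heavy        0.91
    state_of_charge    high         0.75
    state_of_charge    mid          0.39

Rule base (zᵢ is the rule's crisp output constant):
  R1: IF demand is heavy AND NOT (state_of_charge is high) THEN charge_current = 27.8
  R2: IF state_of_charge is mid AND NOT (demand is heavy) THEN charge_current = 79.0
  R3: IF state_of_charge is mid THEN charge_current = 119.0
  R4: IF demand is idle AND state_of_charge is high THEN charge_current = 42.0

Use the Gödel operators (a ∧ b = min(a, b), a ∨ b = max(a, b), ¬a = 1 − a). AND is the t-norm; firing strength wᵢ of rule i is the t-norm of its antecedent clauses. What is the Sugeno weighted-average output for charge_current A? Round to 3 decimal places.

68.856

R1 (z=27.8): heavy=0.91, ¬high=1−0.75=0.25; AND[min(a, b)] → w = 0.25
R2 (z=79.0): mid=0.39, ¬heavy=1−0.91=0.09; AND[min(a, b)] → w = 0.09
R3 (z=119.0): mid=0.39 → w = 0.39
R4 (z=42.0): idle=0.38, high=0.75; AND[min(a, b)] → w = 0.38
Weighted average = (0.25·27.8 + 0.09·79.0 + 0.39·119.0 + 0.38·42.0) / (0.25 + 0.09 + 0.39 + 0.38)
  = 76.4300 / 1.1100 = 68.856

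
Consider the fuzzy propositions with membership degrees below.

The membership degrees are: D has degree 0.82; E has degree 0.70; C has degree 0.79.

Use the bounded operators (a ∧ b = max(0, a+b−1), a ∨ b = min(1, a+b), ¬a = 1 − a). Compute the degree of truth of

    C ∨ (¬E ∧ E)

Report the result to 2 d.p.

0.79

¬E = 1 − 0.70 = 0.30
¬E ∧ E = max(0, a+b−1) on (0.30, 0.70) = 0.00
C ∨ (¬E ∧ E) = min(1, a+b) on (0.79, 0.00) = 0.79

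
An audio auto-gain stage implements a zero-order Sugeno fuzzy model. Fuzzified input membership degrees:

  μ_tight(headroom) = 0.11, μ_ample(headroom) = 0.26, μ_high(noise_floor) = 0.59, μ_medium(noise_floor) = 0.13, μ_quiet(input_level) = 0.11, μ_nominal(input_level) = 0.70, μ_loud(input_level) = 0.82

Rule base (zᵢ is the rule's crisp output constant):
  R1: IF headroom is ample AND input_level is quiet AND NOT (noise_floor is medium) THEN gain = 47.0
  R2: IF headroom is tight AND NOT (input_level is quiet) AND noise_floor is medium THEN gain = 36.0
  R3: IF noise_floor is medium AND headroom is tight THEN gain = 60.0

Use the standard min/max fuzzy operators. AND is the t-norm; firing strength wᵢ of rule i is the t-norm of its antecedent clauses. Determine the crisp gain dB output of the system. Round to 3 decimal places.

47.667

R1 (z=47.0): ample=0.26, quiet=0.11, ¬medium=1−0.13=0.87; AND[min(a, b)] → w = 0.11
R2 (z=36.0): tight=0.11, ¬quiet=1−0.11=0.89, medium=0.13; AND[min(a, b)] → w = 0.11
R3 (z=60.0): medium=0.13, tight=0.11; AND[min(a, b)] → w = 0.11
Weighted average = (0.11·47.0 + 0.11·36.0 + 0.11·60.0) / (0.11 + 0.11 + 0.11)
  = 15.7300 / 0.3300 = 47.667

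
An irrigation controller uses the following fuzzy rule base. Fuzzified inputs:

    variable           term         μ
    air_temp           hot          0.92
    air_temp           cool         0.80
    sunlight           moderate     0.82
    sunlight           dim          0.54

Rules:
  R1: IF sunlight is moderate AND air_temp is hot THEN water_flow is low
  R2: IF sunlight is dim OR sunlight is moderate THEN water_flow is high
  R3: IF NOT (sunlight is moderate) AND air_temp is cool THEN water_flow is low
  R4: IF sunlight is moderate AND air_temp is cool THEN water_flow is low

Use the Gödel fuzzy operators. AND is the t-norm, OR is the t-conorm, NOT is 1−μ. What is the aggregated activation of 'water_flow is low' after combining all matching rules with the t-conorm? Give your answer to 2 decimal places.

R1: moderate=0.82, hot=0.92; AND[min(a, b)] → w = 0.82
R2: dim=0.54, moderate=0.82; OR[max(a, b)] → w = 0.82
R3: ¬moderate=1−0.82=0.18, cool=0.80; AND[min(a, b)] → w = 0.18
R4: moderate=0.82, cool=0.80; AND[min(a, b)] → w = 0.80
Rules with consequent 'low': {R1, R3, R4} → strengths 0.82, 0.18, 0.80
Aggregate via t-conorm [max(a, b)]: 0.82

0.82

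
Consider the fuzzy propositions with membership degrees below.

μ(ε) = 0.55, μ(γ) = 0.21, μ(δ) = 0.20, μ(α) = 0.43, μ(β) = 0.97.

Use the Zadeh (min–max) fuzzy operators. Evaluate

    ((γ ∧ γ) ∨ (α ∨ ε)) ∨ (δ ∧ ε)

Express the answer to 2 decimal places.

0.55

γ ∧ γ = min(a, b) on (0.21, 0.21) = 0.21
α ∨ ε = max(a, b) on (0.43, 0.55) = 0.55
(γ ∧ γ) ∨ (α ∨ ε) = max(a, b) on (0.21, 0.55) = 0.55
δ ∧ ε = min(a, b) on (0.20, 0.55) = 0.20
((γ ∧ γ) ∨ (α ∨ ε)) ∨ (δ ∧ ε) = max(a, b) on (0.55, 0.20) = 0.55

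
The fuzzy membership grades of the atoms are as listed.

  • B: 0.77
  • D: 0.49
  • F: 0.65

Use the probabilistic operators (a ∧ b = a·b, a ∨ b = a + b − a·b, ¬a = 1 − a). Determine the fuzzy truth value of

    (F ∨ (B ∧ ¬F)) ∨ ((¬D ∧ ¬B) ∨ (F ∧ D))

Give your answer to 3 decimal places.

0.846

¬F = 1 − 0.6500 = 0.3500
B ∧ ¬F = a·b on (0.7700, 0.3500) = 0.2695
F ∨ (B ∧ ¬F) = a + b − a·b on (0.6500, 0.2695) = 0.7443
¬D = 1 − 0.4900 = 0.5100
¬B = 1 − 0.7700 = 0.2300
¬D ∧ ¬B = a·b on (0.5100, 0.2300) = 0.1173
F ∧ D = a·b on (0.6500, 0.4900) = 0.3185
(¬D ∧ ¬B) ∨ (F ∧ D) = a + b − a·b on (0.1173, 0.3185) = 0.3984
(F ∨ (B ∧ ¬F)) ∨ ((¬D ∧ ¬B) ∨ (F ∧ D)) = a + b − a·b on (0.7443, 0.3984) = 0.8462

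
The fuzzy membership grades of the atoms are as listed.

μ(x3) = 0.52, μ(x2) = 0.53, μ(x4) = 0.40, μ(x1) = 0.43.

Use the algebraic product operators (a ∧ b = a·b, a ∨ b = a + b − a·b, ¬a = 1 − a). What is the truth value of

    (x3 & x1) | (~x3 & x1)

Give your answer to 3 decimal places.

x3 & x1 = a·b on (0.5200, 0.4300) = 0.2236
~x3 = 1 − 0.5200 = 0.4800
~x3 & x1 = a·b on (0.4800, 0.4300) = 0.2064
(x3 & x1) | (~x3 & x1) = a + b − a·b on (0.2236, 0.2064) = 0.3838

0.384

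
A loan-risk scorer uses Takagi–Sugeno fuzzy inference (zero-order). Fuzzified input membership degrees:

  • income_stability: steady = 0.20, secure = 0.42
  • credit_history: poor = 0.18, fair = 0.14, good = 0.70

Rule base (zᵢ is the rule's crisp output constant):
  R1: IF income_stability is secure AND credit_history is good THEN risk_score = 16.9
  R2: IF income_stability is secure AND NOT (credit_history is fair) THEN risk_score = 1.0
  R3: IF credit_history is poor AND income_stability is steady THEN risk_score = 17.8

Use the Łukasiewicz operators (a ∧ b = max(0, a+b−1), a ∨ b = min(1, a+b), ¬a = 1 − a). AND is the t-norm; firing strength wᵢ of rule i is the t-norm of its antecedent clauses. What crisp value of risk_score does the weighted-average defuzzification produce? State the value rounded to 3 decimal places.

5.770

R1 (z=16.9): secure=0.42, good=0.70; AND[max(0, a+b−1)] → w = 0.12
R2 (z=1.0): secure=0.42, ¬fair=1−0.14=0.86; AND[max(0, a+b−1)] → w = 0.28
R3 (z=17.8): poor=0.18, steady=0.20; AND[max(0, a+b−1)] → w = 0.00
Weighted average = (0.12·16.9 + 0.28·1.0 + 0.00·17.8) / (0.12 + 0.28 + 0.00)
  = 2.3080 / 0.4000 = 5.770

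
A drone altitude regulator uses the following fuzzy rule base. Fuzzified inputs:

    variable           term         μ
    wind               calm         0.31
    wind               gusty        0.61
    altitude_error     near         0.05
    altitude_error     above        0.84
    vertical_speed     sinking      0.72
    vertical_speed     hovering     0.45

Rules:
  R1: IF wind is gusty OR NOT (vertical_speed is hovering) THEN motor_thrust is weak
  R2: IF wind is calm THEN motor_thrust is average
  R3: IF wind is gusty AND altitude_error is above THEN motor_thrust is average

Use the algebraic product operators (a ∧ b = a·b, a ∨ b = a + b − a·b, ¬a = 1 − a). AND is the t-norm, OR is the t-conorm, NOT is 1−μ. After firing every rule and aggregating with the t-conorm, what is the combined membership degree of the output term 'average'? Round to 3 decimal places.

R1: gusty=0.61, ¬hovering=1−0.45=0.55; OR[a + b − a·b] → w = 0.8245
R2: calm=0.31 → w = 0.3100
R3: gusty=0.61, above=0.84; AND[a·b] → w = 0.5124
Rules with consequent 'average': {R2, R3} → strengths 0.3100, 0.5124
Aggregate via t-conorm [a + b − a·b]: 0.6636

0.664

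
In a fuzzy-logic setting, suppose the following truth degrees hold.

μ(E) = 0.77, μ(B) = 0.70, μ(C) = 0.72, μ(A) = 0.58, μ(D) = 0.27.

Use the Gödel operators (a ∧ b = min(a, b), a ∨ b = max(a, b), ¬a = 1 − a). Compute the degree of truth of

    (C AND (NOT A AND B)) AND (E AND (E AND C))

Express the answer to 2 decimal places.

0.42

NOT A = 1 − 0.58 = 0.42
NOT A AND B = min(a, b) on (0.42, 0.70) = 0.42
C AND (NOT A AND B) = min(a, b) on (0.72, 0.42) = 0.42
E AND C = min(a, b) on (0.77, 0.72) = 0.72
E AND (E AND C) = min(a, b) on (0.77, 0.72) = 0.72
(C AND (NOT A AND B)) AND (E AND (E AND C)) = min(a, b) on (0.42, 0.72) = 0.42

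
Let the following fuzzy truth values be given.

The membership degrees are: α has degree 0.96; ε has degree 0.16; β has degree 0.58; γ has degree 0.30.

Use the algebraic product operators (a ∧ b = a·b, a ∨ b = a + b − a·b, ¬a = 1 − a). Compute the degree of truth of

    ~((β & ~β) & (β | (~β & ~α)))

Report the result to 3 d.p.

0.857

~β = 1 − 0.5800 = 0.4200
β & ~β = a·b on (0.5800, 0.4200) = 0.2436
~β = 1 − 0.5800 = 0.4200
~α = 1 − 0.9600 = 0.0400
~β & ~α = a·b on (0.4200, 0.0400) = 0.0168
β | (~β & ~α) = a + b − a·b on (0.5800, 0.0168) = 0.5871
(β & ~β) & (β | (~β & ~α)) = a·b on (0.2436, 0.5871) = 0.1430
~((β & ~β) & (β | (~β & ~α))) = 1 − 0.1430 = 0.8570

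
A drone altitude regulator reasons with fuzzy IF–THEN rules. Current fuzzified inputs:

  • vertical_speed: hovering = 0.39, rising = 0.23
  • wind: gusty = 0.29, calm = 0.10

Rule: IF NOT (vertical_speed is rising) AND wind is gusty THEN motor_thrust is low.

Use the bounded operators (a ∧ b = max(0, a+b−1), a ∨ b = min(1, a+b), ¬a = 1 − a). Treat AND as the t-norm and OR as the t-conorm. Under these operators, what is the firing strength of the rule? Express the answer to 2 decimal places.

0.06

firing strength: ¬rising=1−0.23=0.77, gusty=0.29; AND[max(0, a+b−1)] → w = 0.06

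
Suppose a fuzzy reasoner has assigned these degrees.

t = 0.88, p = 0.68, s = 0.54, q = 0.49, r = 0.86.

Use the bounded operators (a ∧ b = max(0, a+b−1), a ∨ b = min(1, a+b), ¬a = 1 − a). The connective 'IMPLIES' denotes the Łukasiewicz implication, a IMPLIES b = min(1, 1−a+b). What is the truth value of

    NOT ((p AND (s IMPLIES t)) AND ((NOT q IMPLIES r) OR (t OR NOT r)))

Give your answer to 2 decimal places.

s IMPLIES t  [Łukasiewicz: min(1, 1−a+b)] with a=0.54, b=0.88 → 1.00
p AND (s IMPLIES t) = max(0, a+b−1) on (0.68, 1.00) = 0.68
NOT q = 1 − 0.49 = 0.51
NOT q IMPLIES r  [Łukasiewicz: min(1, 1−a+b)] with a=0.51, b=0.86 → 1.00
NOT r = 1 − 0.86 = 0.14
t OR NOT r = min(1, a+b) on (0.88, 0.14) = 1.00
(NOT q IMPLIES r) OR (t OR NOT r) = min(1, a+b) on (1.00, 1.00) = 1.00
(p AND (s IMPLIES t)) AND ((NOT q IMPLIES r) OR (t OR NOT r)) = max(0, a+b−1) on (0.68, 1.00) = 0.68
NOT ((p AND (s IMPLIES t)) AND ((NOT q IMPLIES r) OR (t OR NOT r))) = 1 − 0.68 = 0.32

0.32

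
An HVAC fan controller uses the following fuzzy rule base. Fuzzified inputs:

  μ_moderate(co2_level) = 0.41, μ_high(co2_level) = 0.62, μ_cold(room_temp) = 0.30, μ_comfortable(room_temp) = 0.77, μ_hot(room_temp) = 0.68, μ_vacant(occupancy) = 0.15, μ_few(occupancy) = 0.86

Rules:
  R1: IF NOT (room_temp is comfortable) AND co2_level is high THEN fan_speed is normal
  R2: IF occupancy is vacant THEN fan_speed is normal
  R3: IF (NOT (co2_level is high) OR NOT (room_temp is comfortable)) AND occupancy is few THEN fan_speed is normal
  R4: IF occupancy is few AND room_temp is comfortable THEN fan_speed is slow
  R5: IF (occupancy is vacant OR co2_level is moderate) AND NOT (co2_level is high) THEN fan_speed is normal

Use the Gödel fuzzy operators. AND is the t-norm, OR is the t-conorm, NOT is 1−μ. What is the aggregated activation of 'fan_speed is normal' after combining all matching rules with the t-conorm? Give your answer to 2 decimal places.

0.38

R1: ¬comfortable=1−0.77=0.23, high=0.62; AND[min(a, b)] → w = 0.23
R2: vacant=0.15 → w = 0.15
R3: (¬high=1−0.62=0.38 OR ¬comfortable=1−0.77=0.23) = 0.38; AND[min(a, b)] with few=0.86 → w = 0.38
R4: few=0.86, comfortable=0.77; AND[min(a, b)] → w = 0.77
R5: (vacant=0.15 OR moderate=0.41) = 0.41; AND[min(a, b)] with ¬high=1−0.62=0.38 → w = 0.38
Rules with consequent 'normal': {R1, R2, R3, R5} → strengths 0.23, 0.15, 0.38, 0.38
Aggregate via t-conorm [max(a, b)]: 0.38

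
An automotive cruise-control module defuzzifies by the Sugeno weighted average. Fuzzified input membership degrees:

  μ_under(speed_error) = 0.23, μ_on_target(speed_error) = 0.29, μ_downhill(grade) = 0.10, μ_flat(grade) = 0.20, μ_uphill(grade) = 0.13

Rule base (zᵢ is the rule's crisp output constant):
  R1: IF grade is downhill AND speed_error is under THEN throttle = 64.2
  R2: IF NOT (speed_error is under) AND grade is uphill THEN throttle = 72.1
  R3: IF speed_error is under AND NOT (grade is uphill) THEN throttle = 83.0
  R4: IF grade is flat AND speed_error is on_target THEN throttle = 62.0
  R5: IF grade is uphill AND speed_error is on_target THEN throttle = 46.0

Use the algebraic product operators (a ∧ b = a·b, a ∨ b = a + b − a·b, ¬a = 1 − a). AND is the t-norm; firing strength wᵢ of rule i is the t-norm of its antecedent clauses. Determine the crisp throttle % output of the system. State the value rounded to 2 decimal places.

R1 (z=64.2): downhill=0.10, under=0.23; AND[a·b] → w = 0.0230
R2 (z=72.1): ¬under=1−0.23=0.77, uphill=0.13; AND[a·b] → w = 0.1001
R3 (z=83.0): under=0.23, ¬uphill=1−0.13=0.87; AND[a·b] → w = 0.2001
R4 (z=62.0): flat=0.20, on_target=0.29; AND[a·b] → w = 0.0580
R5 (z=46.0): uphill=0.13, on_target=0.29; AND[a·b] → w = 0.0377
Weighted average = (0.0230·64.2 + 0.1001·72.1 + 0.2001·83.0 + 0.0580·62.0 + 0.0377·46.0) / (0.0230 + 0.1001 + 0.2001 + 0.0580 + 0.0377)
  = 30.6323 / 0.4189 = 73.13

73.13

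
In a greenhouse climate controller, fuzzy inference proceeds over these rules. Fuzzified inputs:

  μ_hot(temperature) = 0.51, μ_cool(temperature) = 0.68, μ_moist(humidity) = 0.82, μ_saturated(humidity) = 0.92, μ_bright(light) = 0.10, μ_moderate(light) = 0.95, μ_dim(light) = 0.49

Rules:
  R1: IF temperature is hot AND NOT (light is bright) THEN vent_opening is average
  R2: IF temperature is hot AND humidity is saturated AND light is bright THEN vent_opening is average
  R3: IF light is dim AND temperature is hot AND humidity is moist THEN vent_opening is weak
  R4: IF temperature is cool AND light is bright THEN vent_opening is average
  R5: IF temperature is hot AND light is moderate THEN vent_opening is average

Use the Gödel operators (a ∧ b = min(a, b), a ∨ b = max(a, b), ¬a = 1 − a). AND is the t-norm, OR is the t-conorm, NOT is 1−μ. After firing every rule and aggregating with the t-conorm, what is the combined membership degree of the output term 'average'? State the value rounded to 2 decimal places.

0.51

R1: hot=0.51, ¬bright=1−0.10=0.90; AND[min(a, b)] → w = 0.51
R2: hot=0.51, saturated=0.92, bright=0.10; AND[min(a, b)] → w = 0.10
R3: dim=0.49, hot=0.51, moist=0.82; AND[min(a, b)] → w = 0.49
R4: cool=0.68, bright=0.10; AND[min(a, b)] → w = 0.10
R5: hot=0.51, moderate=0.95; AND[min(a, b)] → w = 0.51
Rules with consequent 'average': {R1, R2, R4, R5} → strengths 0.51, 0.10, 0.10, 0.51
Aggregate via t-conorm [max(a, b)]: 0.51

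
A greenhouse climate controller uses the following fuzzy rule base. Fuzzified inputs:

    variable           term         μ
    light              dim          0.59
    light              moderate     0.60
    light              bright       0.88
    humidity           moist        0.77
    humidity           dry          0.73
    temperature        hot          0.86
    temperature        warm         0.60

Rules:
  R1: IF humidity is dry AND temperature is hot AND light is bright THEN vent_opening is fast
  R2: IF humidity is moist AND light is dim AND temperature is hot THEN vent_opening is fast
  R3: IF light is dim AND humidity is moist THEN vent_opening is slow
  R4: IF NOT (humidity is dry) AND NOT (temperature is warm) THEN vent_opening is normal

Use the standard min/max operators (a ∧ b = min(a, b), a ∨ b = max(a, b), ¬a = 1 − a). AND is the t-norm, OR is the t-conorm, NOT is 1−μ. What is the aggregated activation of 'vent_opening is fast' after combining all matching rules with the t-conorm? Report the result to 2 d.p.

0.73

R1: dry=0.73, hot=0.86, bright=0.88; AND[min(a, b)] → w = 0.73
R2: moist=0.77, dim=0.59, hot=0.86; AND[min(a, b)] → w = 0.59
R3: dim=0.59, moist=0.77; AND[min(a, b)] → w = 0.59
R4: ¬dry=1−0.73=0.27, ¬warm=1−0.60=0.40; AND[min(a, b)] → w = 0.27
Rules with consequent 'fast': {R1, R2} → strengths 0.73, 0.59
Aggregate via t-conorm [max(a, b)]: 0.73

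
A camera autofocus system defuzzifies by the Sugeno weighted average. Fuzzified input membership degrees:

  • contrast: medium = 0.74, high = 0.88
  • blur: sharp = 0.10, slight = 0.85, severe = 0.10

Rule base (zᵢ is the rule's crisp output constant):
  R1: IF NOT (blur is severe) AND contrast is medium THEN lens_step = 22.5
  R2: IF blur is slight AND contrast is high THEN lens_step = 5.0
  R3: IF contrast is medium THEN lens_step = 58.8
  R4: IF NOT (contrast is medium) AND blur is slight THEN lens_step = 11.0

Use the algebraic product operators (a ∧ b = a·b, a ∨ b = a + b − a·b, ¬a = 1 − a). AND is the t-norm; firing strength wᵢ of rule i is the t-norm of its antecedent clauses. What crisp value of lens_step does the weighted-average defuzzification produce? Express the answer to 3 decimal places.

R1 (z=22.5): ¬severe=1−0.10=0.90, medium=0.74; AND[a·b] → w = 0.6660
R2 (z=5.0): slight=0.85, high=0.88; AND[a·b] → w = 0.7480
R3 (z=58.8): medium=0.74 → w = 0.7400
R4 (z=11.0): ¬medium=1−0.74=0.26, slight=0.85; AND[a·b] → w = 0.2210
Weighted average = (0.6660·22.5 + 0.7480·5.0 + 0.7400·58.8 + 0.2210·11.0) / (0.6660 + 0.7480 + 0.7400 + 0.2210)
  = 64.6680 / 2.3750 = 27.229

27.229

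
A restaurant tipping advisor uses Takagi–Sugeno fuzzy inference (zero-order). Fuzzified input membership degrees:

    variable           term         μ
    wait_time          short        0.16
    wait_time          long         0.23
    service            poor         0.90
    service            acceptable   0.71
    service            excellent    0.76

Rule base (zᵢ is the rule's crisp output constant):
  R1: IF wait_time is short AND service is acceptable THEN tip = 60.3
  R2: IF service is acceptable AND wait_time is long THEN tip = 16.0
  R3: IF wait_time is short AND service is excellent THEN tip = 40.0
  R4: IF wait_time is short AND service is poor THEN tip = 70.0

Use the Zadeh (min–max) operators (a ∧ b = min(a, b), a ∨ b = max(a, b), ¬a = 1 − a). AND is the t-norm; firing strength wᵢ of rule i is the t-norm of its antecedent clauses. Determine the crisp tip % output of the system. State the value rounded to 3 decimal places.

R1 (z=60.3): short=0.16, acceptable=0.71; AND[min(a, b)] → w = 0.16
R2 (z=16.0): acceptable=0.71, long=0.23; AND[min(a, b)] → w = 0.23
R3 (z=40.0): short=0.16, excellent=0.76; AND[min(a, b)] → w = 0.16
R4 (z=70.0): short=0.16, poor=0.90; AND[min(a, b)] → w = 0.16
Weighted average = (0.16·60.3 + 0.23·16.0 + 0.16·40.0 + 0.16·70.0) / (0.16 + 0.23 + 0.16 + 0.16)
  = 30.9280 / 0.7100 = 43.561

43.561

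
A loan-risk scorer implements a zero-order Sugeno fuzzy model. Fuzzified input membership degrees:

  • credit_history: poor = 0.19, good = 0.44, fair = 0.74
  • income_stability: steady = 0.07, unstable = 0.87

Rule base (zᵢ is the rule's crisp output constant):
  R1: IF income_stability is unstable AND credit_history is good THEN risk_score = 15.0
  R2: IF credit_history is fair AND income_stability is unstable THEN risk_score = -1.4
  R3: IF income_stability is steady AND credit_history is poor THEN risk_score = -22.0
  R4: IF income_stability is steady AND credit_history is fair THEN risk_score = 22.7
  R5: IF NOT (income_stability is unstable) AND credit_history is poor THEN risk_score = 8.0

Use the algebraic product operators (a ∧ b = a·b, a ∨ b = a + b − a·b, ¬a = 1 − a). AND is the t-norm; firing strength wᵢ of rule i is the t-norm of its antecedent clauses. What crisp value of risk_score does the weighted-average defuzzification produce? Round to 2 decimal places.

5.30

R1 (z=15.0): unstable=0.87, good=0.44; AND[a·b] → w = 0.3828
R2 (z=-1.4): fair=0.74, unstable=0.87; AND[a·b] → w = 0.6438
R3 (z=-22.0): steady=0.07, poor=0.19; AND[a·b] → w = 0.0133
R4 (z=22.7): steady=0.07, fair=0.74; AND[a·b] → w = 0.0518
R5 (z=8.0): ¬unstable=1−0.87=0.13, poor=0.19; AND[a·b] → w = 0.0247
Weighted average = (0.3828·15.0 + 0.6438·-1.4 + 0.0133·-22.0 + 0.0518·22.7 + 0.0247·8.0) / (0.3828 + 0.6438 + 0.0133 + 0.0518 + 0.0247)
  = 5.9215 / 1.1164 = 5.30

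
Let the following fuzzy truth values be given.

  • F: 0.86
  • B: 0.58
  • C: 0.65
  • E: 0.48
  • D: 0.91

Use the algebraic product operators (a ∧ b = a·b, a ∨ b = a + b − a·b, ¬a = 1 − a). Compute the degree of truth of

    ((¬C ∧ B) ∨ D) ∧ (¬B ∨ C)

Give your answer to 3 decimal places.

0.740

¬C = 1 − 0.6500 = 0.3500
¬C ∧ B = a·b on (0.3500, 0.5800) = 0.2030
(¬C ∧ B) ∨ D = a + b − a·b on (0.2030, 0.9100) = 0.9283
¬B = 1 − 0.5800 = 0.4200
¬B ∨ C = a + b − a·b on (0.4200, 0.6500) = 0.7970
((¬C ∧ B) ∨ D) ∧ (¬B ∨ C) = a·b on (0.9283, 0.7970) = 0.7398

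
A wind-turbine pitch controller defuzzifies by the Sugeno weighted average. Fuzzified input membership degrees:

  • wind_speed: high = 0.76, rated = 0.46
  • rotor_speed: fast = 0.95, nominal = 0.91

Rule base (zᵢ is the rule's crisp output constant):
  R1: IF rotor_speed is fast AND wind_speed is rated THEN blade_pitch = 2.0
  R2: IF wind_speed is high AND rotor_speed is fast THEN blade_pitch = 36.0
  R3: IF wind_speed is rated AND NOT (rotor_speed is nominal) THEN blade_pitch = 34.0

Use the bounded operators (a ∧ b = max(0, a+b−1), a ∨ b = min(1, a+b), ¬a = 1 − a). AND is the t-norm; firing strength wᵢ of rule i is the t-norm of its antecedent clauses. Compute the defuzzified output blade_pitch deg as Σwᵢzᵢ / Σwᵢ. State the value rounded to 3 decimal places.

23.554

R1 (z=2.0): fast=0.95, rated=0.46; AND[max(0, a+b−1)] → w = 0.41
R2 (z=36.0): high=0.76, fast=0.95; AND[max(0, a+b−1)] → w = 0.71
R3 (z=34.0): rated=0.46, ¬nominal=1−0.91=0.09; AND[max(0, a+b−1)] → w = 0.00
Weighted average = (0.41·2.0 + 0.71·36.0 + 0.00·34.0) / (0.41 + 0.71 + 0.00)
  = 26.3800 / 1.1200 = 23.554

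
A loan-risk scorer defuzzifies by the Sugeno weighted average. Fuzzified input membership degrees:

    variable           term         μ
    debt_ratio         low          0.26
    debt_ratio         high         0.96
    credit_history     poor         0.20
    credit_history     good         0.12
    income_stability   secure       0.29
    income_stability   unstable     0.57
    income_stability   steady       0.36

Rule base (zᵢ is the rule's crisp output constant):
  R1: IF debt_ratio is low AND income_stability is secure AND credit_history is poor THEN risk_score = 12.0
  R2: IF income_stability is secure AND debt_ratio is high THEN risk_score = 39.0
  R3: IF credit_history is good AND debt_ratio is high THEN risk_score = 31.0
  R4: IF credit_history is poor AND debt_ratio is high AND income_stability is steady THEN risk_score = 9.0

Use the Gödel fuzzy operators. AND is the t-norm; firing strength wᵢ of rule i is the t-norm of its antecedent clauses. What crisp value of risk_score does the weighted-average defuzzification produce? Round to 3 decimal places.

23.741

R1 (z=12.0): low=0.26, secure=0.29, poor=0.20; AND[min(a, b)] → w = 0.20
R2 (z=39.0): secure=0.29, high=0.96; AND[min(a, b)] → w = 0.29
R3 (z=31.0): good=0.12, high=0.96; AND[min(a, b)] → w = 0.12
R4 (z=9.0): poor=0.20, high=0.96, steady=0.36; AND[min(a, b)] → w = 0.20
Weighted average = (0.20·12.0 + 0.29·39.0 + 0.12·31.0 + 0.20·9.0) / (0.20 + 0.29 + 0.12 + 0.20)
  = 19.2300 / 0.8100 = 23.741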